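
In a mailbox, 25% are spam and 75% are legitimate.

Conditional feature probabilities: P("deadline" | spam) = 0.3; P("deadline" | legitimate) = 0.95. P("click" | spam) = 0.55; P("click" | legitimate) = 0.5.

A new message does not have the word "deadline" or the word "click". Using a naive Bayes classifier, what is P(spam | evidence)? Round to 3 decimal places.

0.808

spam: 0.25 × (1−0.3) × (1−0.55) = 0.07875
legitimate: 0.75 × (1−0.95) × (1−0.5) = 0.01875
P(spam | x) = 0.07875 / 0.0975 ≈ 0.808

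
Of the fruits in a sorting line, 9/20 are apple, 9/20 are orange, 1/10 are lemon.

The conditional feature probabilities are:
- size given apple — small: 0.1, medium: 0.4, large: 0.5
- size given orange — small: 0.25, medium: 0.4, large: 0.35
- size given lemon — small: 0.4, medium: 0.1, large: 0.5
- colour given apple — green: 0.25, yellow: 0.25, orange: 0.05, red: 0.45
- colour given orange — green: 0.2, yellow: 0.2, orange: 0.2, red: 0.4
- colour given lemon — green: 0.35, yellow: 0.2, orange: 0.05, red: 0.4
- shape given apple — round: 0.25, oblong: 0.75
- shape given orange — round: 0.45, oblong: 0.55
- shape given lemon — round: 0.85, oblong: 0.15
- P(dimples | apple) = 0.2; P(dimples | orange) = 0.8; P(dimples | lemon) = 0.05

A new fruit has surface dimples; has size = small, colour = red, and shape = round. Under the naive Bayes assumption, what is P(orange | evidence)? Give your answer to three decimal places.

0.905

apple: 0.45 × 0.1 × 0.45 × 0.25 × 0.2 = 0.0010125
orange: 0.45 × 0.25 × 0.4 × 0.45 × 0.8 = 0.0162
lemon: 0.1 × 0.4 × 0.4 × 0.85 × 0.05 = 0.00068
P(orange | x) = 0.0162 / 0.0178925 ≈ 0.905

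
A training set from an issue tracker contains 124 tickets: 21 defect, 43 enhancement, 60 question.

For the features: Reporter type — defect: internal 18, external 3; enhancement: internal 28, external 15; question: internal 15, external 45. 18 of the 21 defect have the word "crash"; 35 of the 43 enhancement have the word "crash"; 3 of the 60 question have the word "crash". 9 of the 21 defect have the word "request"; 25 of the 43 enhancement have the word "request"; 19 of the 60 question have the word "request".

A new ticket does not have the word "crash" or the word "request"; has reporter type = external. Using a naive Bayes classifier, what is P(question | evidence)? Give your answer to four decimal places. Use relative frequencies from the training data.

defect: (21/124) × (3/21) × (3/21) × (12/21) ≈ 0.00197498
enhancement: (43/124) × (15/43) × (8/43) × (18/43) ≈ 0.00942096
question: (60/124) × (45/60) × (57/60) × (41/60) ≈ 0.235585
P(question | x) = 0.235585 / 0.24698094 ≈ 0.9539

0.9539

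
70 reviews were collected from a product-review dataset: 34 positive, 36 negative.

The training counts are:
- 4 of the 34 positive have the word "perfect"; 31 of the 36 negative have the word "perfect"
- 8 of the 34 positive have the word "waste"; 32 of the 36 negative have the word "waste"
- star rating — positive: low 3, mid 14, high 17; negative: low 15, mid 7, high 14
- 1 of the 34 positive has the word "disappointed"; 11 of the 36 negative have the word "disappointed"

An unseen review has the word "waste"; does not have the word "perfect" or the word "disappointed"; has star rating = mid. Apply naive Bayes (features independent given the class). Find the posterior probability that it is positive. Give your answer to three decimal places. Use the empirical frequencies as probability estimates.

0.825

positive: (34/70) × (30/34) × (8/34) × (14/34) × (33/34) ≈ 0.0403012
negative: (36/70) × (5/36) × (32/36) × (7/36) × (25/36) ≈ 0.00857339
P(positive | x) = 0.0403012 / 0.04887459 ≈ 0.825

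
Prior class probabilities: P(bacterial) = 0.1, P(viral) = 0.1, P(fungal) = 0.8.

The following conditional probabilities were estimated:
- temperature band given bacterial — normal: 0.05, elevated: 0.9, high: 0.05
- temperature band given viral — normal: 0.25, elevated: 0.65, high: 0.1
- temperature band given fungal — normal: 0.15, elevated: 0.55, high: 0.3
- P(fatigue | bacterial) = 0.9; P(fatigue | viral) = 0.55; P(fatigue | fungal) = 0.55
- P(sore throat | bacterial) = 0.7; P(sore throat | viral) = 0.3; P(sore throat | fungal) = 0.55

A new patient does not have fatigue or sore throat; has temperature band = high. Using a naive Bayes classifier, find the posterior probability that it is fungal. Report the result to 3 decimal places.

bacterial: 0.1 × 0.05 × (1−0.9) × (1−0.7) = 0.00015
viral: 0.1 × 0.1 × (1−0.55) × (1−0.3) = 0.00315
fungal: 0.8 × 0.3 × (1−0.55) × (1−0.55) = 0.0486
P(fungal | x) = 0.0486 / 0.0519 ≈ 0.936

0.936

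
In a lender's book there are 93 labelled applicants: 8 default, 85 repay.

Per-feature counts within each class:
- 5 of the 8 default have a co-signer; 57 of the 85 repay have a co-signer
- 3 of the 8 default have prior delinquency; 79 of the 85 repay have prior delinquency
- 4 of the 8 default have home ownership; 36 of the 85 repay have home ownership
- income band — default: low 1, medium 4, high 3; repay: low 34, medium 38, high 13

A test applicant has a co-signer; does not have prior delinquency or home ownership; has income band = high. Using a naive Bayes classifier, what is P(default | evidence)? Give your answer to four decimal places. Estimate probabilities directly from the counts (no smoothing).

0.6229

default: (8/93) × (5/8) × (5/8) × (4/8) × (3/8) ≈ 0.0063004
repay: (85/93) × (57/85) × (6/85) × (49/85) × (13/85) ≈ 0.0038144
P(default | x) = 0.0063004 / 0.0101148 ≈ 0.6229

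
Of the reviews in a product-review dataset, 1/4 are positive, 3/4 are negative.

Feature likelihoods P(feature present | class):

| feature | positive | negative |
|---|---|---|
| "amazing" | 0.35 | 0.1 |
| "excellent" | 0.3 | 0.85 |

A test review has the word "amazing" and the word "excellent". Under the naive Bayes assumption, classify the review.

negative

positive: 0.25 × 0.35 × 0.3 = 0.02625
negative: 0.75 × 0.1 × 0.85 = 0.06375
Highest score → negative.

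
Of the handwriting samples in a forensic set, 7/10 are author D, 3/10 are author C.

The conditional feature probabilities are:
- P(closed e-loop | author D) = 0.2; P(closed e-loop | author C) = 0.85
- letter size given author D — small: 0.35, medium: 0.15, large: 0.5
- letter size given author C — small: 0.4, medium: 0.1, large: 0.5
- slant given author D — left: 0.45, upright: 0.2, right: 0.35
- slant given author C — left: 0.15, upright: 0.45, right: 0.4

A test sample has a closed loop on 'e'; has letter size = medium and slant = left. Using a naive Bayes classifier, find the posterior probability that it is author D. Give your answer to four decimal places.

author D: 0.7 × 0.2 × 0.15 × 0.45 = 0.00945
author C: 0.3 × 0.85 × 0.1 × 0.15 = 0.003825
P(author D | x) = 0.00945 / 0.013275 ≈ 0.7119

0.7119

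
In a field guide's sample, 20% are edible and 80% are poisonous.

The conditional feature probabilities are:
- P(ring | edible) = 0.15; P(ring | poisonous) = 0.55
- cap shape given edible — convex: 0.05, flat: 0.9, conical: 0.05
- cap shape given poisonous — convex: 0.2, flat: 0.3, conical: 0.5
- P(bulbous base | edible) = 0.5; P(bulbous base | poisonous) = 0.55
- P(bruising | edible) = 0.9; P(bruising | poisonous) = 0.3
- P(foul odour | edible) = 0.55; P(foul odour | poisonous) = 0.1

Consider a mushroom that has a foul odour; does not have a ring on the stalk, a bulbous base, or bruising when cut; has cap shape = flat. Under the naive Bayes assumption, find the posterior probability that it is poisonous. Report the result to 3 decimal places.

0.447

edible: 0.2 × (1−0.15) × 0.9 × (1−0.5) × (1−0.9) × 0.55 = 0.0042075
poisonous: 0.8 × (1−0.55) × 0.3 × (1−0.55) × (1−0.3) × 0.1 = 0.003402
P(poisonous | x) = 0.003402 / 0.0076095 ≈ 0.447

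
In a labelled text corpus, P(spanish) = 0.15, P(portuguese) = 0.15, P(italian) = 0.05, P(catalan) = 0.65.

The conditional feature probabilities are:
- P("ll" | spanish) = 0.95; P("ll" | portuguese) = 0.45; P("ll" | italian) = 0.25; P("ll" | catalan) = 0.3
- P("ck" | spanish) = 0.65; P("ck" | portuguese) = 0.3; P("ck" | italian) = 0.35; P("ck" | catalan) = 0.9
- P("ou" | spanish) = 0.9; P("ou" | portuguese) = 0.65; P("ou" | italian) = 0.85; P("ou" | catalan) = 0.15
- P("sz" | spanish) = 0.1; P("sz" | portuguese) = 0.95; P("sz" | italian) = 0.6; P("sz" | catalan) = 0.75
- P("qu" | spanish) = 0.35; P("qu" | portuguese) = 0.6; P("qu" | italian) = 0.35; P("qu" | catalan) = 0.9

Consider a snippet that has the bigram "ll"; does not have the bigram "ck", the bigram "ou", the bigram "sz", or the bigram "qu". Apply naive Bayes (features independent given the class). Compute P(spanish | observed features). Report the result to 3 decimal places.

0.733

spanish: 0.15 × 0.95 × (1−0.65) × (1−0.9) × (1−0.1) × (1−0.35) = 0.0029176875
portuguese: 0.15 × 0.45 × (1−0.3) × (1−0.65) × (1−0.95) × (1−0.6) = 0.00033075
italian: 0.05 × 0.25 × (1−0.35) × (1−0.85) × (1−0.6) × (1−0.35) = 0.000316875
catalan: 0.65 × 0.3 × (1−0.9) × (1−0.15) × (1−0.75) × (1−0.9) = 0.000414375
P(spanish | x) = 0.0029176875 / 0.0039796875 ≈ 0.733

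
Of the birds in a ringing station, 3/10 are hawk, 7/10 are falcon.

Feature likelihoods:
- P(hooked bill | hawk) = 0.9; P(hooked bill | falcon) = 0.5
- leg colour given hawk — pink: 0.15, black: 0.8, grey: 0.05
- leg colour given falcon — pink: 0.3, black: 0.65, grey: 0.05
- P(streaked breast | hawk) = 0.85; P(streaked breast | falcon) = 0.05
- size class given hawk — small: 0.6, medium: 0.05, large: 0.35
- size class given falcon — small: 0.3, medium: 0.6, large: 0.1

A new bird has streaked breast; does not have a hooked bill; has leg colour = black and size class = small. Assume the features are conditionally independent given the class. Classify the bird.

hawk

hawk: 0.3 × (1−0.9) × 0.8 × 0.85 × 0.6 = 0.01224
falcon: 0.7 × (1−0.5) × 0.65 × 0.05 × 0.3 = 0.0034125
Highest score → hawk.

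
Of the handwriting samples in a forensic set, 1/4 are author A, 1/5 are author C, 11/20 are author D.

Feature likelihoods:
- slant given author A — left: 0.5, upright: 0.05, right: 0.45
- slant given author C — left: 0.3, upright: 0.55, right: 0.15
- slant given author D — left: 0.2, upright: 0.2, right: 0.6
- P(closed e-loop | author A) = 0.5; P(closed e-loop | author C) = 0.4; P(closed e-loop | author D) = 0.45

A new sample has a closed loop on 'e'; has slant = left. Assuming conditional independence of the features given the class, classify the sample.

author A: 0.25 × 0.5 × 0.5 = 0.0625
author C: 0.2 × 0.3 × 0.4 = 0.024
author D: 0.55 × 0.2 × 0.45 = 0.0495
Highest score → author A.

author A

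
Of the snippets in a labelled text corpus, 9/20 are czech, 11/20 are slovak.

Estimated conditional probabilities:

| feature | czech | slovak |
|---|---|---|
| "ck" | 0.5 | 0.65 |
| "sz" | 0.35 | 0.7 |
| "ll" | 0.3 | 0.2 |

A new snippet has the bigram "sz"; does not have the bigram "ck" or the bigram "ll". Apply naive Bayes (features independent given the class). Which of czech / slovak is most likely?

czech: 0.45 × (1−0.5) × 0.35 × (1−0.3) = 0.055125
slovak: 0.55 × (1−0.65) × 0.7 × (1−0.2) = 0.1078
Highest score → slovak.

slovak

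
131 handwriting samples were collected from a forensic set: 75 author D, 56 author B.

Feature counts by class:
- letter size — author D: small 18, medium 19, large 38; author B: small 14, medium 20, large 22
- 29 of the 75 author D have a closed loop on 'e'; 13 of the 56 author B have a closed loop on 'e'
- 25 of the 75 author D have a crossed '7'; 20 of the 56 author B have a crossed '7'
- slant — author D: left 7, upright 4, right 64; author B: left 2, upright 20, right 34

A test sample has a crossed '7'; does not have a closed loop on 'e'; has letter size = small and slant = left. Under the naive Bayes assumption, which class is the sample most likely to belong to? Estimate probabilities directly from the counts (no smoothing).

author D: (75/131) × (18/75) × (46/75) × (25/75) × (7/75) ≈ 0.00262188
author B: (56/131) × (14/56) × (43/56) × (20/56) × (2/56) ≈ 0.0010467
Highest score → author D.

author D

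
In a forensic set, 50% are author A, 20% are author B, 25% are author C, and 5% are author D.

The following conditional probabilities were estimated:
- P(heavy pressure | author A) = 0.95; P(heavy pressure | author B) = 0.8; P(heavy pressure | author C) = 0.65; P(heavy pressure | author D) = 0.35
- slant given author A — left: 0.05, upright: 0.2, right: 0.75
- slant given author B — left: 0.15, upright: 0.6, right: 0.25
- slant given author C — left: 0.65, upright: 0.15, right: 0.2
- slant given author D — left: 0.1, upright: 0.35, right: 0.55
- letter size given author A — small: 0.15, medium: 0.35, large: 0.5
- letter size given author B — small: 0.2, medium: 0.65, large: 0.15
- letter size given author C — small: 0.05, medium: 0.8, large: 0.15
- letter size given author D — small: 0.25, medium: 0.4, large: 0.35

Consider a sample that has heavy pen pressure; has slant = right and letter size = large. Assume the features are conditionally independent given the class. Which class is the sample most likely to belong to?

author A: 0.5 × 0.95 × 0.75 × 0.5 = 0.178125
author B: 0.2 × 0.8 × 0.25 × 0.15 = 0.006
author C: 0.25 × 0.65 × 0.2 × 0.15 = 0.004875
author D: 0.05 × 0.35 × 0.55 × 0.35 = 0.00336875
Highest score → author A.

author A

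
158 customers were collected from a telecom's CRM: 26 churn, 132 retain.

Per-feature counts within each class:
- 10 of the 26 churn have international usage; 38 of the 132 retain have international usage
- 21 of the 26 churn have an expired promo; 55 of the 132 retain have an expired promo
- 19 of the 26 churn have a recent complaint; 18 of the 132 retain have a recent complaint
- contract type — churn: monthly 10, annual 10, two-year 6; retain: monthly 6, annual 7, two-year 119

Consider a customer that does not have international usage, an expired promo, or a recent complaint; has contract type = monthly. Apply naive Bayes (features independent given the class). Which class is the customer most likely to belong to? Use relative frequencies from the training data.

churn: (26/158) × (16/26) × (5/26) × (7/26) × (10/26) ≈ 0.00201656
retain: (132/158) × (94/132) × (77/132) × (114/132) × (6/132) ≈ 0.0136237
Highest score → retain.

retain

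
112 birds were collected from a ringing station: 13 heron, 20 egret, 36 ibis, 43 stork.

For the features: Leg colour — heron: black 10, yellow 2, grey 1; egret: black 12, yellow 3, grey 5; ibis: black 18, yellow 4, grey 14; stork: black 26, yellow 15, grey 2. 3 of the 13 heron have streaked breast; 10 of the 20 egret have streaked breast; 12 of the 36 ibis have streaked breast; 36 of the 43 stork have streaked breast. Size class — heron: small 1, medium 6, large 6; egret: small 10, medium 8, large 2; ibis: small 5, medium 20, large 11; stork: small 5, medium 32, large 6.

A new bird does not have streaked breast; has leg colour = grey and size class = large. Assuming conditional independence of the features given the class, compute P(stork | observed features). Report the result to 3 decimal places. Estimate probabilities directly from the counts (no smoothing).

heron: (13/112) × (1/13) × (10/13) × (6/13) ≈ 0.00316991
egret: (20/112) × (5/20) × (10/20) × (2/20) ≈ 0.00223214
ibis: (36/112) × (14/36) × (24/36) × (11/36) ≈ 0.025463
stork: (43/112) × (2/43) × (7/43) × (6/43) ≈ 0.000405625
P(stork | x) = 0.000405625 / 0.031270675 ≈ 0.013

0.013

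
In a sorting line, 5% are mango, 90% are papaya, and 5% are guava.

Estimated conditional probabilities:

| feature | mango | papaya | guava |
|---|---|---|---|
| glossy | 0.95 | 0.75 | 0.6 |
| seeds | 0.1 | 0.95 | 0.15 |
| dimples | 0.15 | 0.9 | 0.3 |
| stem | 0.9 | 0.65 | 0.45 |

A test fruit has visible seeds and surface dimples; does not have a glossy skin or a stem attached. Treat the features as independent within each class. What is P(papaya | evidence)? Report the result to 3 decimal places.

mango: 0.05 × (1−0.95) × 0.1 × 0.15 × (1−0.9) = 0.00000375
papaya: 0.9 × (1−0.75) × 0.95 × 0.9 × (1−0.65) = 0.06733125
guava: 0.05 × (1−0.6) × 0.15 × 0.3 × (1−0.45) = 0.000495
P(papaya | x) = 0.06733125 / 0.06783 ≈ 0.993

0.993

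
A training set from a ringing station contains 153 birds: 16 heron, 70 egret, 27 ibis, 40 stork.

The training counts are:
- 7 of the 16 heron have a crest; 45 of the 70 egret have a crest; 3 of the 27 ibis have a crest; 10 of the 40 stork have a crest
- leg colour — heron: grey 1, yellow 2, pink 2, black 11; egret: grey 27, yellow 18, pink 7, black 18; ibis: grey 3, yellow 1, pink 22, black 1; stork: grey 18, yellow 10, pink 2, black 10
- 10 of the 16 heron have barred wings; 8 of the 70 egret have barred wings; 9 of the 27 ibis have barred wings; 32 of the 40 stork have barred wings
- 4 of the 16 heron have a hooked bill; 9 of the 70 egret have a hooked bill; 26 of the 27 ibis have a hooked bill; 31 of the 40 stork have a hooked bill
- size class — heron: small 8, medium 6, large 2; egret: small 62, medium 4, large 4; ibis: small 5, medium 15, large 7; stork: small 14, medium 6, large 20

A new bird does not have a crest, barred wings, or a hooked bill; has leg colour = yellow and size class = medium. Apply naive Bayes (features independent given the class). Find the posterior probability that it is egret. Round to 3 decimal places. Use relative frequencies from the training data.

0.610

heron: (16/153) × (9/16) × (2/16) × (6/16) × (12/16) × (6/16) ≈ 0.000775506
egret: (70/153) × (25/70) × (18/70) × (62/70) × (61/70) × (4/70) ≈ 0.00185315
ibis: (27/153) × (24/27) × (1/27) × (18/27) × (1/27) × (15/27) ≈ 0.0000796945
stork: (40/153) × (30/40) × (10/40) × (8/40) × (9/40) × (6/40) ≈ 0.000330882
P(egret | x) = 0.00185315 / 0.0030392325 ≈ 0.610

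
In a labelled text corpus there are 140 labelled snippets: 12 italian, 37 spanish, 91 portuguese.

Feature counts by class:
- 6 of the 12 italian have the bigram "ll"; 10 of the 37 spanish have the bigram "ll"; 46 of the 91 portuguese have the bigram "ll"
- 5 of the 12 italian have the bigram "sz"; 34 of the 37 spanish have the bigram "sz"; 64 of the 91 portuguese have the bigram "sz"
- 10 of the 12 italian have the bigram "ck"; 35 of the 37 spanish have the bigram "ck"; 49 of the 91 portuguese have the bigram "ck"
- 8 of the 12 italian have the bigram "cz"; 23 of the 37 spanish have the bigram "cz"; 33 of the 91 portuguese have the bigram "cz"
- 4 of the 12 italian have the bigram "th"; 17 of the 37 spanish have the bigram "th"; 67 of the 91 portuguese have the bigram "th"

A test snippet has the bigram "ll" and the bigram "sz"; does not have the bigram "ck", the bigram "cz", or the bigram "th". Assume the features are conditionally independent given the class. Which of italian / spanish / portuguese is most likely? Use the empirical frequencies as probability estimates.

italian: (12/140) × (6/12) × (5/12) × (2/12) × (4/12) × (8/12) ≈ 0.000661376
spanish: (37/140) × (10/37) × (34/37) × (2/37) × (14/37) × (20/37) ≈ 0.000725658
portuguese: (91/140) × (46/91) × (64/91) × (42/91) × (58/91) × (24/91) ≈ 0.017928
Highest score → portuguese.

portuguese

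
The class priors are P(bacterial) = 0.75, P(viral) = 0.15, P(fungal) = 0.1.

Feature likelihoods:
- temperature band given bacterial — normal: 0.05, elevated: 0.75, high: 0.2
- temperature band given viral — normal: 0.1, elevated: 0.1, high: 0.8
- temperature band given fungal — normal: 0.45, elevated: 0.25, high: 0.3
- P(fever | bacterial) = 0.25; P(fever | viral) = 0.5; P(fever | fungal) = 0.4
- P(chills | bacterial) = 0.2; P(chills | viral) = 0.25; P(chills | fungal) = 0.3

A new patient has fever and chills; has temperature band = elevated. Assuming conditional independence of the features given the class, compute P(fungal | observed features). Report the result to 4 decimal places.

0.0909

bacterial: 0.75 × 0.75 × 0.25 × 0.2 = 0.028125
viral: 0.15 × 0.1 × 0.5 × 0.25 = 0.001875
fungal: 0.1 × 0.25 × 0.4 × 0.3 = 0.003
P(fungal | x) = 0.003 / 0.033 ≈ 0.0909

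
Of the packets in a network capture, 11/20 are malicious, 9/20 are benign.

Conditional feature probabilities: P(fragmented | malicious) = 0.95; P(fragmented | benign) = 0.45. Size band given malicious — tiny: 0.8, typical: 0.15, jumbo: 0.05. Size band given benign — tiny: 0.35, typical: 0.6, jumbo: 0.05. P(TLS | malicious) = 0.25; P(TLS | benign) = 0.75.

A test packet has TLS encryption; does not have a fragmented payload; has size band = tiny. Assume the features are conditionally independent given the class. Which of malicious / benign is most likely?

malicious: 0.55 × (1−0.95) × 0.8 × 0.25 = 0.0055
benign: 0.45 × (1−0.45) × 0.35 × 0.75 = 0.06496875
Highest score → benign.

benign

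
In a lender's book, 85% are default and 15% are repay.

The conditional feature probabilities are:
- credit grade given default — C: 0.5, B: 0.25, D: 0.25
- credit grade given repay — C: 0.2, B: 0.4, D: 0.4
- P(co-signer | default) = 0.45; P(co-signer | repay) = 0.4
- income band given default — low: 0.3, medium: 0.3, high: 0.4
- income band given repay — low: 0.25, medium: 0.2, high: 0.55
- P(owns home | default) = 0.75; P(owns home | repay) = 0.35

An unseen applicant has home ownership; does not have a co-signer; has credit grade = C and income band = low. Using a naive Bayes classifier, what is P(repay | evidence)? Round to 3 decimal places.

default: 0.85 × 0.5 × (1−0.45) × 0.3 × 0.75 = 0.05259375
repay: 0.15 × 0.2 × (1−0.4) × 0.25 × 0.35 = 0.001575
P(repay | x) = 0.001575 / 0.05416875 ≈ 0.029

0.029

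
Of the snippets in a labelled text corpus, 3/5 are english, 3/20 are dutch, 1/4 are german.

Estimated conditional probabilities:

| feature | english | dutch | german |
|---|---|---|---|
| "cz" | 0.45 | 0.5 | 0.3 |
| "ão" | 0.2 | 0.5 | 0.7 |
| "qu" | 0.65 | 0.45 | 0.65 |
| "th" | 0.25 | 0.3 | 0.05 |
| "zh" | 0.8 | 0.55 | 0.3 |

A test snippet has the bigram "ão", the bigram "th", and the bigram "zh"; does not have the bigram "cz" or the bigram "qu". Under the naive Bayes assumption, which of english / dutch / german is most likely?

english: 0.6 × (1−0.45) × 0.2 × (1−0.65) × 0.25 × 0.8 = 0.00462
dutch: 0.15 × (1−0.5) × 0.5 × (1−0.45) × 0.3 × 0.55 = 0.003403125
german: 0.25 × (1−0.3) × 0.7 × (1−0.65) × 0.05 × 0.3 = 0.000643125
Highest score → english.

english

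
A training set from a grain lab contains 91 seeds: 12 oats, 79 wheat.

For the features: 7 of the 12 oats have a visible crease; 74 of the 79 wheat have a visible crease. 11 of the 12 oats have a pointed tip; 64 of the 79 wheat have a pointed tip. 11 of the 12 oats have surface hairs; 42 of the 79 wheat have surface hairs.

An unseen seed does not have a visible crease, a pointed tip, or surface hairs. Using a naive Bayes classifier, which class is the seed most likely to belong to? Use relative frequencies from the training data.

wheat

oats: (12/91) × (5/12) × (1/12) × (1/12) ≈ 0.000381563
wheat: (79/91) × (5/79) × (15/79) × (37/79) ≈ 0.00488616
Highest score → wheat.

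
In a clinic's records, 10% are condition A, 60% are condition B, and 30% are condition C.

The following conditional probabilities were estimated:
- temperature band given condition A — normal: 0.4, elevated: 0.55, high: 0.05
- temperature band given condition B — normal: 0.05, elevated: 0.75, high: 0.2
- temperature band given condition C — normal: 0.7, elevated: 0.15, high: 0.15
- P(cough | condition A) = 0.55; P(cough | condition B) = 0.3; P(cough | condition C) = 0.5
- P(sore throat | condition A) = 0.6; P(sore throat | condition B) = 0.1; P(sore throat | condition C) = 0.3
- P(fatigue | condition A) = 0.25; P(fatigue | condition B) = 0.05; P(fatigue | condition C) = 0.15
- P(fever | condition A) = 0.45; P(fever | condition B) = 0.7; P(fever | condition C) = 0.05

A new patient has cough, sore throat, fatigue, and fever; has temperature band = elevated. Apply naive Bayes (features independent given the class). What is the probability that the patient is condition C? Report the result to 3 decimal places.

condition A: 0.1 × 0.55 × 0.55 × 0.6 × 0.25 × 0.45 = 0.002041875
condition B: 0.6 × 0.75 × 0.3 × 0.1 × 0.05 × 0.7 = 0.0004725
condition C: 0.3 × 0.15 × 0.5 × 0.3 × 0.15 × 0.05 = 0.000050625
P(condition C | x) = 0.000050625 / 0.002565 ≈ 0.020

0.020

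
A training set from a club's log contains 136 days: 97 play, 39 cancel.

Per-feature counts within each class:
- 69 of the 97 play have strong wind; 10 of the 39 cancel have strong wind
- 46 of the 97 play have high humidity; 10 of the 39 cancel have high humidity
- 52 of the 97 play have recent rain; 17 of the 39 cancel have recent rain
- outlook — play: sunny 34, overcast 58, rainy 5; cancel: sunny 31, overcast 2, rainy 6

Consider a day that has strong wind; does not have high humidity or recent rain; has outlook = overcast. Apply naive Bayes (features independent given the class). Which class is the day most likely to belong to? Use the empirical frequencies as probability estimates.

play

play: (97/136) × (69/97) × (51/97) × (45/97) × (58/97) ≈ 0.0739956
cancel: (39/136) × (10/39) × (29/39) × (22/39) × (2/39) ≈ 0.00158168
Highest score → play.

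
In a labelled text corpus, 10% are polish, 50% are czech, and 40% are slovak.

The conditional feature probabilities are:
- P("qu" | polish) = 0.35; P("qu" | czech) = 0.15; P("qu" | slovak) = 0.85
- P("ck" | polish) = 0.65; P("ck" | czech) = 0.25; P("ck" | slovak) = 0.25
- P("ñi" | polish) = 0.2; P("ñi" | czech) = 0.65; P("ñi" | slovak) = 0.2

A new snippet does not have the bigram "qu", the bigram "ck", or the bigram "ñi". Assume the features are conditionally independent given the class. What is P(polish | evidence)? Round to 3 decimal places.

polish: 0.1 × (1−0.35) × (1−0.65) × (1−0.2) = 0.0182
czech: 0.5 × (1−0.15) × (1−0.25) × (1−0.65) = 0.1115625
slovak: 0.4 × (1−0.85) × (1−0.25) × (1−0.2) = 0.036
P(polish | x) = 0.0182 / 0.1657625 ≈ 0.110

0.110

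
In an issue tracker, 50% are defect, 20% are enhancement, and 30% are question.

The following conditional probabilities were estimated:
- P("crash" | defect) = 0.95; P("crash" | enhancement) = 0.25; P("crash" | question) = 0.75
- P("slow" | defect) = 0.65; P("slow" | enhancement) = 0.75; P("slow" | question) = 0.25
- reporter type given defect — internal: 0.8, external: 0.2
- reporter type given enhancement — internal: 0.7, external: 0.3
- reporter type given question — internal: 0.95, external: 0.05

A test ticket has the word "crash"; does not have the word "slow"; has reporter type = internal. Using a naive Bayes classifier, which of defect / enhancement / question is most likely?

question

defect: 0.5 × 0.95 × (1−0.65) × 0.8 = 0.133
enhancement: 0.2 × 0.25 × (1−0.75) × 0.7 = 0.00875
question: 0.3 × 0.75 × (1−0.25) × 0.95 = 0.1603125
Highest score → question.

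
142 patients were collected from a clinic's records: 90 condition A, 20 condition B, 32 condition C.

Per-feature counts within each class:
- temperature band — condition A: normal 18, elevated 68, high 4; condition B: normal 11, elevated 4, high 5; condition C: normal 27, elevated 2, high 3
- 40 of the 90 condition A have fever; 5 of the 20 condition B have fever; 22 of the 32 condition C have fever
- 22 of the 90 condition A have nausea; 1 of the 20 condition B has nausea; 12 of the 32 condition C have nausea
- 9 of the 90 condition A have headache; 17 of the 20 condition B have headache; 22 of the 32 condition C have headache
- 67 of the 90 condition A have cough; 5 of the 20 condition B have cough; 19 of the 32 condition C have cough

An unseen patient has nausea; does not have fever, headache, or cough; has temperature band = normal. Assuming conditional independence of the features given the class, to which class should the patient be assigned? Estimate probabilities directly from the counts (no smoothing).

condition A

condition A: (90/142) × (18/90) × (50/90) × (22/90) × (81/90) × (23/90) ≈ 0.00395931
condition B: (20/142) × (11/20) × (15/20) × (1/20) × (3/20) × (15/20) ≈ 0.000326805
condition C: (32/142) × (27/32) × (10/32) × (12/32) × (10/32) × (13/32) ≈ 0.00282879
Highest score → condition A.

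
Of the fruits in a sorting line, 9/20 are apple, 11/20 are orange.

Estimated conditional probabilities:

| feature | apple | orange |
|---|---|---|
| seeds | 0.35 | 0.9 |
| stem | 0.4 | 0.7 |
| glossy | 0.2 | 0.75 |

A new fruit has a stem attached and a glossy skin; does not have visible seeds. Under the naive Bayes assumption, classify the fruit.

orange

apple: 0.45 × (1−0.35) × 0.4 × 0.2 = 0.0234
orange: 0.55 × (1−0.9) × 0.7 × 0.75 = 0.028875
Highest score → orange.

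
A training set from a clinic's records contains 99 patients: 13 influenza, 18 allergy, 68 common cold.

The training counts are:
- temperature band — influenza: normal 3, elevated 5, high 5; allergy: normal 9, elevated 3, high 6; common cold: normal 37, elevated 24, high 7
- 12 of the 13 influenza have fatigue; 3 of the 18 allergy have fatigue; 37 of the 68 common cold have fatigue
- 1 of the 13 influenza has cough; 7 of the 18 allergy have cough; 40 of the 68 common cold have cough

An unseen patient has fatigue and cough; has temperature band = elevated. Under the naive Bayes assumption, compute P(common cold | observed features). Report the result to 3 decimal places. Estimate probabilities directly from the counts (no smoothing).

0.933

influenza: (13/99) × (5/13) × (12/13) × (1/13) ≈ 0.00358616
allergy: (18/99) × (3/18) × (3/18) × (7/18) ≈ 0.00196409
common cold: (68/99) × (24/68) × (37/68) × (40/68) ≈ 0.0775925
P(common cold | x) = 0.0775925 / 0.08314275 ≈ 0.933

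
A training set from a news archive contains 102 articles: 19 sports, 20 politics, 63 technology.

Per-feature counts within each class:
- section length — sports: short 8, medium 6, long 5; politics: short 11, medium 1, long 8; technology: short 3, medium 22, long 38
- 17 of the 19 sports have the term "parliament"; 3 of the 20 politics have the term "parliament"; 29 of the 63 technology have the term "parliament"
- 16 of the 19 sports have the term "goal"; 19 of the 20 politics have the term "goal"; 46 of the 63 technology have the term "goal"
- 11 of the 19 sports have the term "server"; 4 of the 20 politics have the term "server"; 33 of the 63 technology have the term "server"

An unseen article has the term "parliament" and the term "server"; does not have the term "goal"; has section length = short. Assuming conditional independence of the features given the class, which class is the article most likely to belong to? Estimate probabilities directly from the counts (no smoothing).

sports: (19/102) × (8/19) × (17/19) × (3/19) × (11/19) ≈ 0.00641493
politics: (20/102) × (11/20) × (3/20) × (1/20) × (4/20) ≈ 0.000161765
technology: (63/102) × (3/63) × (29/63) × (17/63) × (33/63) ≈ 0.00191364
Highest score → sports.

sports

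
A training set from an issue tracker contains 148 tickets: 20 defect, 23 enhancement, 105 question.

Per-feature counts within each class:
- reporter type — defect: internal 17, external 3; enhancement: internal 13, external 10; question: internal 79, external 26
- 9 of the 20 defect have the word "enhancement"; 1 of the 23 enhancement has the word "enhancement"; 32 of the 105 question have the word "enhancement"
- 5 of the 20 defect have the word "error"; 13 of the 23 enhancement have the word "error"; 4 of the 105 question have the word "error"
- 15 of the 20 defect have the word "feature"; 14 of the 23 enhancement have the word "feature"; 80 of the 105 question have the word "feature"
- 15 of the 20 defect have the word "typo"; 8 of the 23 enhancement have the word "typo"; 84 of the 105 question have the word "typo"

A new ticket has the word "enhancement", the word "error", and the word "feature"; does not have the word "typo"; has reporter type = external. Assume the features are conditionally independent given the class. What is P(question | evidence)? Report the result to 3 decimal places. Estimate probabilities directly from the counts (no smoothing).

defect: (20/148) × (3/20) × (9/20) × (5/20) × (15/20) × (5/20) ≈ 0.000427576
enhancement: (23/148) × (10/23) × (1/23) × (13/23) × (14/23) × (15/23) ≈ 0.000659158
question: (105/148) × (26/105) × (32/105) × (4/105) × (80/105) × (21/105) ≈ 0.000310795
P(question | x) = 0.000310795 / 0.001397529 ≈ 0.222

0.222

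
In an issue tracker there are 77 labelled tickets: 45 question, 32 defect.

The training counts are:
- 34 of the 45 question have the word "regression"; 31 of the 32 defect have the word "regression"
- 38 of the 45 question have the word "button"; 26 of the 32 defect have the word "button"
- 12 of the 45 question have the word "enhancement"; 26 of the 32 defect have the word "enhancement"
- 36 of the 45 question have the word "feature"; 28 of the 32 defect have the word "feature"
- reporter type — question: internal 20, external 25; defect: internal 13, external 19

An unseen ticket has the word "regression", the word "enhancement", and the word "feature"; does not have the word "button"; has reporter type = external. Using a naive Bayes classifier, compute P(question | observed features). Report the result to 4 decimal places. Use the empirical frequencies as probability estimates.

0.2035

question: (45/77) × (34/45) × (7/45) × (12/45) × (36/45) × (25/45) ≈ 0.00814067
defect: (32/77) × (31/32) × (6/32) × (26/32) × (28/32) × (19/32) ≈ 0.0318645
P(question | x) = 0.00814067 / 0.04000517 ≈ 0.2035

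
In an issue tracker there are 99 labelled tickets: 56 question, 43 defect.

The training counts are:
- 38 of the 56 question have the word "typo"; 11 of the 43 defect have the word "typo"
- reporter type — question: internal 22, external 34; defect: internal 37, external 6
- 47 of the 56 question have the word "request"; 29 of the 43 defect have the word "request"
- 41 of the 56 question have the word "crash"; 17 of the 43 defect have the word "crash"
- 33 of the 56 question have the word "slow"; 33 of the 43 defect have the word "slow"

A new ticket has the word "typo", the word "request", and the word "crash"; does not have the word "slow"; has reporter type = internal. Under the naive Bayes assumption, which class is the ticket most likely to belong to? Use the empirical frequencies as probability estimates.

question

question: (56/99) × (38/56) × (22/56) × (47/56) × (41/56) × (23/56) ≈ 0.0380565
defect: (43/99) × (11/43) × (37/43) × (29/43) × (17/43) × (10/43) ≈ 0.00592833
Highest score → question.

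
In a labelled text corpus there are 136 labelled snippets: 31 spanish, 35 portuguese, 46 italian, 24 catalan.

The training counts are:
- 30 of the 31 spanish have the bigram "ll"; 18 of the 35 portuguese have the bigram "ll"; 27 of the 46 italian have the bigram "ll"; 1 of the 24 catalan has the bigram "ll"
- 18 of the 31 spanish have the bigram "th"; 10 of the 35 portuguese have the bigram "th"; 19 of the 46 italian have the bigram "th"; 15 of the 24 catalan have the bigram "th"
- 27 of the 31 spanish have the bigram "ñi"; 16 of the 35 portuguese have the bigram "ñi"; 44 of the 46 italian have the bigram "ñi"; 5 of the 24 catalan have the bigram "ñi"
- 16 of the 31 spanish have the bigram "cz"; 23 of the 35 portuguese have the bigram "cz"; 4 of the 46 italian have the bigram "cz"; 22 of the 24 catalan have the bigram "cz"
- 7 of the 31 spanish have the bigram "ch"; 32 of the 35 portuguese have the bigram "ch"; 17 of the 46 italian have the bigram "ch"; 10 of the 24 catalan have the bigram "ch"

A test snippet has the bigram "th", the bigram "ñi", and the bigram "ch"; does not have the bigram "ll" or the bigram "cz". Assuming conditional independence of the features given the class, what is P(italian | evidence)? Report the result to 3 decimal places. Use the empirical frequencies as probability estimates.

spanish: (31/136) × (1/31) × (18/31) × (27/31) × (15/31) × (7/31) ≈ 0.000406294
portuguese: (35/136) × (17/35) × (10/35) × (16/35) × (12/35) × (32/35) ≈ 0.00511787
italian: (46/136) × (19/46) × (19/46) × (44/46) × (42/46) × (17/46) ≈ 0.0186246
catalan: (24/136) × (23/24) × (15/24) × (5/24) × (2/24) × (10/24) ≈ 0.000764602
P(italian | x) = 0.0186246 / 0.024913366 ≈ 0.748

0.748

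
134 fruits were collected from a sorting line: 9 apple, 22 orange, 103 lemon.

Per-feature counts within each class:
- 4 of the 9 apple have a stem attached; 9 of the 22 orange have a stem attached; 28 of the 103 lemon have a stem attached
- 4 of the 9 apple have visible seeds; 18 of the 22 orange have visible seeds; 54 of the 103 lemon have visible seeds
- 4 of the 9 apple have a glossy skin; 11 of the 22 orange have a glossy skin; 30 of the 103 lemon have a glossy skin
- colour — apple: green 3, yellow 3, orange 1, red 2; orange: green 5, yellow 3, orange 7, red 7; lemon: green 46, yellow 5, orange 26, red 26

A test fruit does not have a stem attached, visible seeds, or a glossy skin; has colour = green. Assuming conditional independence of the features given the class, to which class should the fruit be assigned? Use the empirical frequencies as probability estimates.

lemon

apple: (9/134) × (5/9) × (5/9) × (5/9) × (3/9) ≈ 0.00383883
orange: (22/134) × (13/22) × (4/22) × (11/22) × (5/22) ≈ 0.00200444
lemon: (103/134) × (75/103) × (49/103) × (73/103) × (46/103) ≈ 0.0842794
Highest score → lemon.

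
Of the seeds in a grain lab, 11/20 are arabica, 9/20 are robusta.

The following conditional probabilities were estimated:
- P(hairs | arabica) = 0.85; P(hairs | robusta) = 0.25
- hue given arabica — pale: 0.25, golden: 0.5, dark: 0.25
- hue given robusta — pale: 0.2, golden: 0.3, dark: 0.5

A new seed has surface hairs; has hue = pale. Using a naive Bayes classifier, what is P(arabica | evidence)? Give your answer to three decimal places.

arabica: 0.55 × 0.85 × 0.25 = 0.116875
robusta: 0.45 × 0.25 × 0.2 = 0.0225
P(arabica | x) = 0.116875 / 0.139375 ≈ 0.839

0.839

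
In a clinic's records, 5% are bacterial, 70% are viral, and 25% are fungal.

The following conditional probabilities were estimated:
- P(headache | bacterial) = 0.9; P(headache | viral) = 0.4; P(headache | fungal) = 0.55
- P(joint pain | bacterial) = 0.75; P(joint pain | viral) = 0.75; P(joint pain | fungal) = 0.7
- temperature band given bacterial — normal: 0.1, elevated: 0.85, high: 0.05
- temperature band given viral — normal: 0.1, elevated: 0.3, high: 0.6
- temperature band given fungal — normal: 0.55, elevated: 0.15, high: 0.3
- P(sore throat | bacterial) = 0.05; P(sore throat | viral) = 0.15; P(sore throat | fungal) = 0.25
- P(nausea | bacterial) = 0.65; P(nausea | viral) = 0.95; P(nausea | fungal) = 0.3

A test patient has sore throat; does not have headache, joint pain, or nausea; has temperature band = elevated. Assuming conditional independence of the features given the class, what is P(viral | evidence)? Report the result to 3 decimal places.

bacterial: 0.05 × (1−0.9) × (1−0.75) × 0.85 × 0.05 × (1−0.65) = 0.00001859375
viral: 0.7 × (1−0.4) × (1−0.75) × 0.3 × 0.15 × (1−0.95) = 0.00023625
fungal: 0.25 × (1−0.55) × (1−0.7) × 0.15 × 0.25 × (1−0.3) = 0.0008859375
P(viral | x) = 0.00023625 / 0.00114078125 ≈ 0.207

0.207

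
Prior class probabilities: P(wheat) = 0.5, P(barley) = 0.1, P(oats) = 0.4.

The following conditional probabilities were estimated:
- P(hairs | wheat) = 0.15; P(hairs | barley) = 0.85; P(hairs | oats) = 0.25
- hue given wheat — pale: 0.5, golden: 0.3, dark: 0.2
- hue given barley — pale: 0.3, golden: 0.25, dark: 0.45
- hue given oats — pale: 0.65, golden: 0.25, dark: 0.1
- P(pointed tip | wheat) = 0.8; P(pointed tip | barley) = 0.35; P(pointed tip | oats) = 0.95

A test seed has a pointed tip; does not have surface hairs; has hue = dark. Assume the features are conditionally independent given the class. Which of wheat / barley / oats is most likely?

wheat: 0.5 × (1−0.15) × 0.2 × 0.8 = 0.068
barley: 0.1 × (1−0.85) × 0.45 × 0.35 = 0.0023625
oats: 0.4 × (1−0.25) × 0.1 × 0.95 = 0.0285
Highest score → wheat.

wheat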